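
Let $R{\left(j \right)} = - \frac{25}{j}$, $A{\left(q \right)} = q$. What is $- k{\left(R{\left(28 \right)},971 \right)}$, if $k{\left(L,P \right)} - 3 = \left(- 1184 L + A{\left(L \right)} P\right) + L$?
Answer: $- \frac{1346}{7} \approx -192.29$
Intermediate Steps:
$k{\left(L,P \right)} = 3 - 1183 L + L P$ ($k{\left(L,P \right)} = 3 + \left(\left(- 1184 L + L P\right) + L\right) = 3 + \left(- 1183 L + L P\right) = 3 - 1183 L + L P$)
$- k{\left(R{\left(28 \right)},971 \right)} = - (3 - 1183 \left(- \frac{25}{28}\right) + - \frac{25}{28} \cdot 971) = - (3 - 1183 \left(\left(-25\right) \frac{1}{28}\right) + \left(-25\right) \frac{1}{28} \cdot 971) = - (3 - - \frac{4225}{4} - \frac{24275}{28}) = - (3 + \frac{4225}{4} - \frac{24275}{28}) = \left(-1\right) \frac{1346}{7} = - \frac{1346}{7}$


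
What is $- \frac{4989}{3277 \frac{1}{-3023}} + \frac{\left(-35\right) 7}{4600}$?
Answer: $\frac{13875046667}{3014840} \approx 4602.3$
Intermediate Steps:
$- \frac{4989}{3277 \frac{1}{-3023}} + \frac{\left(-35\right) 7}{4600} = - \frac{4989}{3277 \left(- \frac{1}{3023}\right)} - \frac{49}{920} = - \frac{4989}{- \frac{3277}{3023}} - \frac{49}{920} = \left(-4989\right) \left(- \frac{3023}{3277}\right) - \frac{49}{920} = \frac{15081747}{3277} - \frac{49}{920} = \frac{13875046667}{3014840}$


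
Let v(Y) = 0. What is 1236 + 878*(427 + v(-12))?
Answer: 376142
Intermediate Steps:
1236 + 878*(427 + v(-12)) = 1236 + 878*(427 + 0) = 1236 + 878*427 = 1236 + 374906 = 376142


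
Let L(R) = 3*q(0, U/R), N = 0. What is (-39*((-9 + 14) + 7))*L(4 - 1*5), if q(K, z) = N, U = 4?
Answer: 0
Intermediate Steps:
q(K, z) = 0
L(R) = 0 (L(R) = 3*0 = 0)
(-39*((-9 + 14) + 7))*L(4 - 1*5) = -39*((-9 + 14) + 7)*0 = -39*(5 + 7)*0 = -39*12*0 = -468*0 = 0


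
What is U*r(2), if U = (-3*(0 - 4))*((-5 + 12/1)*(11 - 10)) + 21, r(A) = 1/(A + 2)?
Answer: 105/4 ≈ 26.250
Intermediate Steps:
r(A) = 1/(2 + A)
U = 105 (U = (-3*(-4))*((-5 + 12*1)*1) + 21 = 12*((-5 + 12)*1) + 21 = 12*(7*1) + 21 = 12*7 + 21 = 84 + 21 = 105)
U*r(2) = 105/(2 + 2) = 105/4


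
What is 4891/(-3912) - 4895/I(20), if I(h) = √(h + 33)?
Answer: -4891/3912 - 4895*√53/53 ≈ -673.63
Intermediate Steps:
I(h) = √(33 + h)
4891/(-3912) - 4895/I(20) = 4891/(-3912) - 4895/√(33 + 20) = 4891*(-1/3912) - 4895*√53/53 = -4891/3912 - 4895*√53/53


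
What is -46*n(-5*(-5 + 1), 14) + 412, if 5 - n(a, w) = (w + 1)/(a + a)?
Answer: 797/4 ≈ 199.25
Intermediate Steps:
n(a, w) = 5 - (1 + w)/(2*a) (n(a, w) = 5 - (w + 1)/(a + a) = 5 - (1 + w)/(2*a))
-46*n(-5*(-5 + 1), 14) + 412 = -23*(-1 - 1*14 + 10*(-5*(-5 + 1)))/((-5*(-5 + 1))) + 412 = -23*(-1 - 14 + 10*(-5*(-4)))/((-5*(-4))) + 412 = -23*(-1 - 14 + 10*20)/20 + 412 = -23*(-1 - 14 + 200)/20 + 412 = -23*185/20 + 412 = -46*37/8 + 412 = -851/4 + 412 = 797/4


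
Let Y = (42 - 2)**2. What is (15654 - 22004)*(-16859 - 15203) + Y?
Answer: 203595300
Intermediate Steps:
Y = 1600 (Y = 40**2 = 1600)
(15654 - 22004)*(-16859 - 15203) + Y = (15654 - 22004)*(-16859 - 15203) + 1600 = -6350*(-32062) + 1600 = 203593700 + 1600 = 203595300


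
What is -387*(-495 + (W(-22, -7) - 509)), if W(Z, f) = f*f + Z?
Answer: 378099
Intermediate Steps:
W(Z, f) = Z + f² (W(Z, f) = f² + Z = Z + f²)
-387*(-495 + (W(-22, -7) - 509)) = -387*(-495 + ((-22 + (-7)²) - 509)) = -387*(-495 + ((-22 + 49) - 509)) = -387*(-495 + (27 - 509)) = -387*(-495 - 482) = -387*(-977) = 378099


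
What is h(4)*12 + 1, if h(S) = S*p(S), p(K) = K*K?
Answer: 769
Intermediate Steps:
p(K) = K²
h(S) = S³ (h(S) = S*S² = S³)
h(4)*12 + 1 = 4³*12 + 1 = 64*12 + 1 = 768 + 1 = 769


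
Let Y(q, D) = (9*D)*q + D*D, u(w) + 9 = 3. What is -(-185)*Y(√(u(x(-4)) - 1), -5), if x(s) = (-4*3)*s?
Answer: 4625 - 8325*I*√7 ≈ 4625.0 - 22026.0*I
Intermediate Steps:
x(s) = -12*s
u(w) = -6 (u(w) = -9 + 3 = -6)
Y(q, D) = D² + 9*D*q (Y(q, D) = 9*D*q + D² = D² + 9*D*q)
-(-185)*Y(√(u(x(-4)) - 1), -5) = -(-185)*(-5*(-5 + 9*√(-6 - 1))) = -(-185)*(-5*(-5 + 9*√(-7))) = -(-185)*(-5*(-5 + 9*(I*√7))) = -(-185)*(-5*(-5 + 9*I*√7)) = -(-185)*(25 - 45*I*√7) = -185*(-25 + 45*I*√7) = 4625 - 8325*I*√7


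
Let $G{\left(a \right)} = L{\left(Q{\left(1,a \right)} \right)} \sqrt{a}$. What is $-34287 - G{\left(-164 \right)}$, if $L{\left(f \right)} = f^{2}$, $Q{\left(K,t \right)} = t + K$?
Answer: $-34287 - 53138 i \sqrt{41} \approx -34287.0 - 3.4025 \cdot 10^{5} i$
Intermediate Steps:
$Q{\left(K,t \right)} = K + t$
$G{\left(a \right)} = \sqrt{a} \left(1 + a\right)^{2}$ ($G{\left(a \right)} = \left(1 + a\right)^{2} \sqrt{a} = \sqrt{a} \left(1 + a\right)^{2}$)
$-34287 - G{\left(-164 \right)} = -34287 - \sqrt{-164} \left(1 - 164\right)^{2} = -34287 - 2 i \sqrt{41} \left(-163\right)^{2} = -34287 - 2 i \sqrt{41} \cdot 26569 = -34287 - 53138 i \sqrt{41}$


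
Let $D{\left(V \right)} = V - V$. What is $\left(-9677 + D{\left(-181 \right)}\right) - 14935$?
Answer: $-24612$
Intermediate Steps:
$D{\left(V \right)} = 0$
$\left(-9677 + D{\left(-181 \right)}\right) - 14935 = \left(-9677 + 0\right) - 14935 = -9677 - 14935 = -24612$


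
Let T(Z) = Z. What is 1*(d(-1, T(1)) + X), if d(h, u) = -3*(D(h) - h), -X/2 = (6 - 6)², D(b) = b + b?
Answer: 3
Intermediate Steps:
D(b) = 2*b
X = 0 (X = -2*(6 - 6)² = -2*0² = -2*0 = 0)
d(h, u) = -3*h (d(h, u) = -3*(2*h - h) = -3*h)
1*(d(-1, T(1)) + X) = 1*(-3*(-1) + 0) = 1*(3 + 0) = 1*3 = 3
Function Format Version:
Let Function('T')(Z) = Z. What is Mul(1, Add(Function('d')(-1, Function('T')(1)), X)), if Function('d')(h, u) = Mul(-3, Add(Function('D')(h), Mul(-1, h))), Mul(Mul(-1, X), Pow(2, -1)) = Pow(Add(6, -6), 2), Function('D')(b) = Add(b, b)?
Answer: 3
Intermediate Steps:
Function('D')(b) = Mul(2, b)
X = 0 (X = Mul(-2, Pow(Add(6, -6), 2)) = Mul(-2, Pow(0, 2)) = Mul(-2, 0) = 0)
Function('d')(h, u) = Mul(-3, h) (Function('d')(h, u) = Mul(-3, Add(Mul(2, h), Mul(-1, h))) = Mul(-3, h))
Mul(1, Add(Function('d')(-1, Function('T')(1)), X)) = Mul(1, Add(Mul(-3, -1), 0)) = Mul(1, Add(3, 0)) = Mul(1, 3) = 3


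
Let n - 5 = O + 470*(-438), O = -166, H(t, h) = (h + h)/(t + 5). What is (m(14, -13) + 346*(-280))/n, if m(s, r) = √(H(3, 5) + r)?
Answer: 96880/206021 - I*√47/412042 ≈ 0.47024 - 1.6638e-5*I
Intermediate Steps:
H(t, h) = 2*h/(5 + t) (H(t, h) = (2*h)/(5 + t) = 2*h/(5 + t))
m(s, r) = √(5/4 + r) (m(s, r) = √(2*5/(5 + 3) + r) = √(2*5/8 + r) = √(2*5*(⅛) + r) = √(5/4 + r))
n = -206021 (n = 5 + (-166 + 470*(-438)) = 5 + (-166 - 205860) = 5 - 206026 = -206021)
(m(14, -13) + 346*(-280))/n = (√(5 + 4*(-13))/2 + 346*(-280))/(-206021) = (√(5 - 52)/2 - 96880)*(-1/206021) = (√(-47)/2 - 96880)*(-1/206021) = ((I*√47)/2 - 96880)*(-1/206021) = (I*√47/2 - 96880)*(-1/206021) = (-96880 + I*√47/2)*(-1/206021) = 96880/206021 - I*√47/412042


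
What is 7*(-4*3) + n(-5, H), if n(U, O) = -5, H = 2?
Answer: -89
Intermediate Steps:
7*(-4*3) + n(-5, H) = 7*(-4*3) - 5 = 7*(-12) - 5 = -84 - 5 = -89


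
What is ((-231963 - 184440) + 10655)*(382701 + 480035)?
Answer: -350053406528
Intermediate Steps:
((-231963 - 184440) + 10655)*(382701 + 480035) = (-416403 + 10655)*862736 = -405748*862736 = -350053406528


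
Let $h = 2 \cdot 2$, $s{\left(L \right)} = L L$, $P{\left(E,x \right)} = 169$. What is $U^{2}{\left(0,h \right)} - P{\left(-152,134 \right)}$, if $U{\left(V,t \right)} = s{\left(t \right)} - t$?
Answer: $-25$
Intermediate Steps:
$s{\left(L \right)} = L^{2}$
$h = 4$
$U{\left(V,t \right)} = t^{2} - t$
$U^{2}{\left(0,h \right)} - P{\left(-152,134 \right)} = \left(4 \left(-1 + 4\right)\right)^{2} - 169 = \left(4 \cdot 3\right)^{2} - 169 = 12^{2} - 169 = 144 - 169 = -25$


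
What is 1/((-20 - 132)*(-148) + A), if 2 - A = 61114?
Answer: -1/38616 ≈ -2.5896e-5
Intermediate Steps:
A = -61112 (A = 2 - 1*61114 = 2 - 61114 = -61112)
1/((-20 - 132)*(-148) + A) = 1/((-20 - 132)*(-148) - 61112) = 1/(-152*(-148) - 61112) = 1/(22496 - 61112) = 1/(-38616) = -1/38616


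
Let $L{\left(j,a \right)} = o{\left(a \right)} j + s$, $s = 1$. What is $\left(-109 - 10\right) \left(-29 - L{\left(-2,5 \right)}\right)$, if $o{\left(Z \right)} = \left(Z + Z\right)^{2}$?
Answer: $-20230$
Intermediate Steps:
$o{\left(Z \right)} = 4 Z^{2}$ ($o{\left(Z \right)} = \left(2 Z\right)^{2} = 4 Z^{2}$)
$L{\left(j,a \right)} = 1 + 4 j a^{2}$ ($L{\left(j,a \right)} = 4 a^{2} j + 1 = 4 j a^{2} + 1 = 1 + 4 j a^{2}$)
$\left(-109 - 10\right) \left(-29 - L{\left(-2,5 \right)}\right) = \left(-109 - 10\right) \left(-29 - \left(1 + 4 \left(-2\right) 5^{2}\right)\right) = - 119 \left(-29 - \left(1 + 4 \left(-2\right) 25\right)\right) = - 119 \left(-29 - \left(1 - 200\right)\right) = - 119 \left(-29 - -199\right) = - 119 \left(-29 + 199\right) = \left(-119\right) 170 = -20230$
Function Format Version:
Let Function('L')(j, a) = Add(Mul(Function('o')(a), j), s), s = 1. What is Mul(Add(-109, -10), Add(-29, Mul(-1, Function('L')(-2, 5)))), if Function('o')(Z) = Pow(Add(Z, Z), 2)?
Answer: -20230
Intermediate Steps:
Function('o')(Z) = Mul(4, Pow(Z, 2)) (Function('o')(Z) = Pow(Mul(2, Z), 2) = Mul(4, Pow(Z, 2)))
Function('L')(j, a) = Add(1, Mul(4, j, Pow(a, 2))) (Function('L')(j, a) = Add(Mul(Mul(4, Pow(a, 2)), j), 1) = Add(Mul(4, j, Pow(a, 2)), 1) = Add(1, Mul(4, j, Pow(a, 2))))
Mul(Add(-109, -10), Add(-29, Mul(-1, Function('L')(-2, 5)))) = Mul(Add(-109, -10), Add(-29, Mul(-1, Add(1, Mul(4, -2, Pow(5, 2)))))) = Mul(-119, Add(-29, Mul(-1, Add(1, Mul(4, -2, 25))))) = Mul(-119, Add(-29, Mul(-1, Add(1, -200)))) = Mul(-119, Add(-29, Mul(-1, -199))) = Mul(-119, Add(-29, 199)) = Mul(-119, 170) = -20230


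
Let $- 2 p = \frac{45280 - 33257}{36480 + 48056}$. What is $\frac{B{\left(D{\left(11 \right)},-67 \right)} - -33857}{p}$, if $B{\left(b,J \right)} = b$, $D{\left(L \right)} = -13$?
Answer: $- \frac{5722072768}{12023} \approx -4.7593 \cdot 10^{5}$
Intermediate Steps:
$p = - \frac{12023}{169072}$ ($p = - \frac{\left(45280 - 33257\right) \frac{1}{36480 + 48056}}{2} = - \frac{12023 \cdot \frac{1}{84536}}{2} = \left(- \frac{1}{2}\right) \frac{12023}{84536} = - \frac{12023}{169072} \approx -0.071112$)
$\frac{B{\left(D{\left(11 \right)},-67 \right)} - -33857}{p} = \frac{-13 - -33857}{- \frac{12023}{169072}} = \left(-13 + 33857\right) \left(- \frac{169072}{12023}\right) = 33844 \left(- \frac{169072}{12023}\right) = - \frac{5722072768}{12023}$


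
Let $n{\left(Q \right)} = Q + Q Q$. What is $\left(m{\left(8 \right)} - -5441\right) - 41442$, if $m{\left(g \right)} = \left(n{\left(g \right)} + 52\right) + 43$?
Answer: $-35834$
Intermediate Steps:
$n{\left(Q \right)} = Q + Q^{2}$
$m{\left(g \right)} = 95 + g \left(1 + g\right)$ ($m{\left(g \right)} = \left(g \left(1 + g\right) + 52\right) + 43 = \left(52 + g \left(1 + g\right)\right) + 43 = 95 + g \left(1 + g\right)$)
$\left(m{\left(8 \right)} - -5441\right) - 41442 = \left(\left(95 + 8 \left(1 + 8\right)\right) - -5441\right) - 41442 = \left(\left(95 + 8 \cdot 9\right) + 5441\right) - 41442 = \left(\left(95 + 72\right) + 5441\right) - 41442 = \left(167 + 5441\right) - 41442 = 5608 - 41442 = -35834$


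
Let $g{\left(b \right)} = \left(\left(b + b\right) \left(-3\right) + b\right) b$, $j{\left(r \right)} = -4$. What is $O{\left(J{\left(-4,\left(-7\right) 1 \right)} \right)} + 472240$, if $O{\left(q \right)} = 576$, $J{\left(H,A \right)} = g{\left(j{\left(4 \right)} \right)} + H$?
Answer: $472816$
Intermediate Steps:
$g{\left(b \right)} = - 5 b^{2}$ ($g{\left(b \right)} = \left(2 b \left(-3\right) + b\right) b = \left(- 6 b + b\right) b = - 5 b b = - 5 b^{2}$)
$J{\left(H,A \right)} = -80 + H$ ($J{\left(H,A \right)} = - 5 \left(-4\right)^{2} + H = \left(-5\right) 16 + H = -80 + H$)
$O{\left(J{\left(-4,\left(-7\right) 1 \right)} \right)} + 472240 = 576 + 472240 = 472816$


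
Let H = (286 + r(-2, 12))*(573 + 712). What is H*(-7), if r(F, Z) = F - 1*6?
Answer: -2500610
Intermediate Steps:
r(F, Z) = -6 + F (r(F, Z) = F - 6 = -6 + F)
H = 357230 (H = (286 + (-6 - 2))*(573 + 712) = (286 - 8)*1285 = 278*1285 = 357230)
H*(-7) = 357230*(-7) = -2500610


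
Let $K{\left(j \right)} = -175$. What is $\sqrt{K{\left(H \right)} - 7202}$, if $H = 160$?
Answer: $i \sqrt{7377} \approx 85.889 i$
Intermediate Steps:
$\sqrt{K{\left(H \right)} - 7202} = \sqrt{-175 - 7202} = \sqrt{-7377} = i \sqrt{7377}$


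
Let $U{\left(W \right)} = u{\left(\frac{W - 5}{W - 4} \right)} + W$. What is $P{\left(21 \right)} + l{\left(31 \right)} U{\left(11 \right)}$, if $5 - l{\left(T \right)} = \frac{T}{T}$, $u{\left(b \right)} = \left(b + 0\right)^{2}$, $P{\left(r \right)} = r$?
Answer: $\frac{3329}{49} \approx 67.939$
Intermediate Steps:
$u{\left(b \right)} = b^{2}$
$l{\left(T \right)} = 4$ ($l{\left(T \right)} = 5 - \frac{T}{T} = 5 - 1 = 4$)
$U{\left(W \right)} = W + \frac{\left(-5 + W\right)^{2}}{\left(-4 + W\right)^{2}}$ ($U{\left(W \right)} = \left(\frac{W - 5}{W - 4}\right)^{2} + W = \left(\frac{-5 + W}{-4 + W}\right)^{2} + W = \frac{\left(-5 + W\right)^{2}}{\left(-4 + W\right)^{2}} + W = W + \frac{\left(-5 + W\right)^{2}}{\left(-4 + W\right)^{2}}$)
$P{\left(21 \right)} + l{\left(31 \right)} U{\left(11 \right)} = 21 + 4 \left(11 + \frac{\left(-5 + 11\right)^{2}}{\left(-4 + 11\right)^{2}}\right) = 21 + 4 \left(11 + \frac{6^{2}}{49}\right) = 21 + 4 \left(11 + 36 \cdot \frac{1}{49}\right) = 21 + 4 \left(11 + \frac{36}{49}\right) = 21 + 4 \cdot \frac{575}{49} = 21 + \frac{2300}{49} = \frac{3329}{49}$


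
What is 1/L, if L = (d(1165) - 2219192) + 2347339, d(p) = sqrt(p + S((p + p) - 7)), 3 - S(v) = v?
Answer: 128147/16421654764 - I*sqrt(1155)/16421654764 ≈ 7.8035e-6 - 2.0695e-9*I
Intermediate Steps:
S(v) = 3 - v
d(p) = sqrt(10 - p) (d(p) = sqrt(p + (3 - ((p + p) - 7))) = sqrt(p + (3 - (2*p - 7))) = sqrt(p + (3 - (-7 + 2*p))) = sqrt(p + (3 + (7 - 2*p))) = sqrt(p + (10 - 2*p)) = sqrt(10 - p))
L = 128147 + I*sqrt(1155) (L = (sqrt(10 - 1*1165) - 2219192) + 2347339 = (sqrt(10 - 1165) - 2219192) + 2347339 = (sqrt(-1155) - 2219192) + 2347339 = (I*sqrt(1155) - 2219192) + 2347339 = (-2219192 + I*sqrt(1155)) + 2347339 = 128147 + I*sqrt(1155) ≈ 1.2815e+5 + 33.985*I)
1/L = 1/(128147 + I*sqrt(1155))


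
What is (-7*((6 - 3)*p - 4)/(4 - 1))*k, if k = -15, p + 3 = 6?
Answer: 175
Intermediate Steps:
p = 3 (p = -3 + 6 = 3)
(-7*((6 - 3)*p - 4)/(4 - 1))*k = -7*((6 - 3)*3 - 4)/(4 - 1)*(-15) = -7*(3*3 - 4)/3*(-15) = -7*(9 - 4)/3*(-15) = -35/3*(-15) = 175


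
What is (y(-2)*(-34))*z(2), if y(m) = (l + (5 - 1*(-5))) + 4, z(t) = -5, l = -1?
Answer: 2210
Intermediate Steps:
y(m) = 13 (y(m) = (-1 + (5 - 1*(-5))) + 4 = (-1 + (5 + 5)) + 4 = (-1 + 10) + 4 = 9 + 4 = 13)
(y(-2)*(-34))*z(2) = (13*(-34))*(-5) = -442*(-5) = 2210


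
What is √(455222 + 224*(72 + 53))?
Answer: √483222 ≈ 695.14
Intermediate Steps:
√(455222 + 224*(72 + 53)) = √(455222 + 224*125) = √(455222 + 28000) = √483222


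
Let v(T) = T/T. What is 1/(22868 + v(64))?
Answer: 1/22869 ≈ 4.3727e-5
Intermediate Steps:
v(T) = 1
1/(22868 + v(64)) = 1/(22868 + 1) = 1/22869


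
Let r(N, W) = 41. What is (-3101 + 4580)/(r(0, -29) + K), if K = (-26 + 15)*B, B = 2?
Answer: 1479/19 ≈ 77.842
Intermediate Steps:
K = -22 (K = (-26 + 15)*2 = -11*2 = -22)
(-3101 + 4580)/(r(0, -29) + K) = (-3101 + 4580)/(41 - 22) = 1479/19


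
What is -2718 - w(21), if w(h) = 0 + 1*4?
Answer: -2722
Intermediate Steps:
w(h) = 4 (w(h) = 0 + 4 = 4)
-2718 - w(21) = -2718 - 1*4 = -2718 - 4 = -2722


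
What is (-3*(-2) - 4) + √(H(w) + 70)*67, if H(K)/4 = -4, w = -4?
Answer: 2 + 201*√6 ≈ 494.35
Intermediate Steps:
H(K) = -16 (H(K) = 4*(-4) = -16)
(-3*(-2) - 4) + √(H(w) + 70)*67 = (-3*(-2) - 4) + √(-16 + 70)*67 = (6 - 4) + √54*67 = 2 + (3*√6)*67 = 2 + 201*√6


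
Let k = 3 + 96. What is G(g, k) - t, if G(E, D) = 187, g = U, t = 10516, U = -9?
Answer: -10329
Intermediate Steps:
g = -9
k = 99
G(g, k) - t = 187 - 1*10516 = 187 - 10516 = -10329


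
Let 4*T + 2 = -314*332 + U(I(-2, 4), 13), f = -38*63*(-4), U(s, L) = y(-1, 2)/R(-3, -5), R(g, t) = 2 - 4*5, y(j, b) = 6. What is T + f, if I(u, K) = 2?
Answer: -197839/12 ≈ -16487.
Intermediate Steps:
R(g, t) = -18 (R(g, t) = 2 - 20 = -18)
U(s, L) = -⅓ (U(s, L) = 6/(-18) = 6*(-1/18) = -⅓)
f = 9576 (f = -2394*(-4) = 9576)
T = -312751/12 (T = -½ + (-314*332 - ⅓)/4 = -½ + (-104248 - ⅓)/4 = -½ + (¼)*(-312745/3) = -½ - 312745/12 = -312751/12 ≈ -26063.)
T + f = -312751/12 + 9576 = -197839/12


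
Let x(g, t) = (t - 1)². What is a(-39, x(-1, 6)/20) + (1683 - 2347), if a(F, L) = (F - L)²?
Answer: 15297/16 ≈ 956.06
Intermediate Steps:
x(g, t) = (-1 + t)²
a(-39, x(-1, 6)/20) + (1683 - 2347) = (-39 - (-1 + 6)²/20)² + (1683 - 2347) = (-39 - 5²/20)² - 664 = (-39 - 25/20)² - 664 = (-39 - 1*5/4)² - 664 = (-39 - 5/4)² - 664 = (-161/4)² - 664 = 25921/16 - 664 = 15297/16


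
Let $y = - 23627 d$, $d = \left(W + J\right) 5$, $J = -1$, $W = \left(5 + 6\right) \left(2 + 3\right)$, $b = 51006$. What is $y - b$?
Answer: $-6430296$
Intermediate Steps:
$W = 55$ ($W = 11 \cdot 5 = 55$)
$d = 270$ ($d = \left(55 - 1\right) 5 = 54 \cdot 5 = 270$)
$y = -6379290$ ($y = \left(-23627\right) 270 = -6379290$)
$y - b = -6379290 - 51006 = -6430296$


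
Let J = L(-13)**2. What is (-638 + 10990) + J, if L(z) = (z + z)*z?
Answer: 124596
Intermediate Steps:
L(z) = 2*z**2 (L(z) = (2*z)*z = 2*z**2)
J = 114244 (J = (2*(-13)**2)**2 = (2*169)**2 = 338**2 = 114244)
(-638 + 10990) + J = (-638 + 10990) + 114244 = 10352 + 114244 = 124596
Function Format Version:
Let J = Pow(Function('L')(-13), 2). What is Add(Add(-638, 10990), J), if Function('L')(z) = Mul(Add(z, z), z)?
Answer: 124596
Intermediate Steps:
Function('L')(z) = Mul(2, Pow(z, 2)) (Function('L')(z) = Mul(Mul(2, z), z) = Mul(2, Pow(z, 2)))
J = 114244 (J = Pow(Mul(2, Pow(-13, 2)), 2) = Pow(Mul(2, 169), 2) = Pow(338, 2) = 114244)
Add(Add(-638, 10990), J) = Add(Add(-638, 10990), 114244) = Add(10352, 114244) = 124596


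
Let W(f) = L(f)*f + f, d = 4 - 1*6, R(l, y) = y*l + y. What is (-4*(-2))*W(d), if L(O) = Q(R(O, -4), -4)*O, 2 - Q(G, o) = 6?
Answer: -144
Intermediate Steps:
R(l, y) = y + l*y (R(l, y) = l*y + y = y + l*y)
Q(G, o) = -4 (Q(G, o) = 2 - 1*6 = 2 - 6 = -4)
d = -2 (d = 4 - 6 = -2)
L(O) = -4*O
W(f) = f - 4*f**2 (W(f) = (-4*f)*f + f = -4*f**2 + f = f - 4*f**2)
(-4*(-2))*W(d) = (-4*(-2))*(-2*(1 - 4*(-2))) = 8*(-2*(1 + 8)) = 8*(-2*9) = 8*(-18) = -144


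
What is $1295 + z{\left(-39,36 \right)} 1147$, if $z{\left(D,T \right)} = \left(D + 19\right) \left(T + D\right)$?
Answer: $70115$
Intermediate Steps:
$z{\left(D,T \right)} = \left(19 + D\right) \left(D + T\right)$
$1295 + z{\left(-39,36 \right)} 1147 = 1295 + \left(\left(-39\right)^{2} + 19 \left(-39\right) + 19 \cdot 36 - 1404\right) 1147 = 1295 + \left(1521 - 741 + 684 - 1404\right) 1147 = 1295 + 60 \cdot 1147 = 1295 + 68820 = 70115$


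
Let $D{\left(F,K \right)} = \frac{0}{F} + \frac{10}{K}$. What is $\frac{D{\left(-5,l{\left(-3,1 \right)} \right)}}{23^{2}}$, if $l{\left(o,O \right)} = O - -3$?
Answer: $\frac{5}{1058} \approx 0.0047259$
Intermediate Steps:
$l{\left(o,O \right)} = 3 + O$ ($l{\left(o,O \right)} = O + 3 = 3 + O$)
$D{\left(F,K \right)} = \frac{10}{K}$ ($D{\left(F,K \right)} = 0 + \frac{10}{K} = \frac{10}{K}$)
$\frac{D{\left(-5,l{\left(-3,1 \right)} \right)}}{23^{2}} = \frac{10 \frac{1}{3 + 1}}{23^{2}} = \frac{10 \cdot \frac{1}{4}}{529} = 10 \cdot \frac{1}{4} \cdot \frac{1}{529} = \frac{5}{2} \cdot \frac{1}{529} = \frac{5}{1058}$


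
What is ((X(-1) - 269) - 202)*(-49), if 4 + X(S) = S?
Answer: 23324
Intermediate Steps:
X(S) = -4 + S
((X(-1) - 269) - 202)*(-49) = (((-4 - 1) - 269) - 202)*(-49) = ((-5 - 269) - 202)*(-49) = (-274 - 202)*(-49) = -476*(-49) = 23324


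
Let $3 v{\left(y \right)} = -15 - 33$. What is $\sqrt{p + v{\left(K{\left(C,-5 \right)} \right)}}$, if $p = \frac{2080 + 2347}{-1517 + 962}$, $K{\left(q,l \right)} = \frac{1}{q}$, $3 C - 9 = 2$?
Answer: $\frac{i \sqrt{7385385}}{555} \approx 4.8966 i$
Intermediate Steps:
$C = \frac{11}{3}$ ($C = 3 + \frac{1}{3} \cdot 2 = 3 + \frac{2}{3} = \frac{11}{3} \approx 3.6667$)
$v{\left(y \right)} = -16$ ($v{\left(y \right)} = \frac{-15 - 33}{3} = \frac{1}{3} \left(-48\right) = -16$)
$p = - \frac{4427}{555}$ ($p = \frac{4427}{-555} = 4427 \left(- \frac{1}{555}\right) = - \frac{4427}{555} \approx -7.9766$)
$\sqrt{p + v{\left(K{\left(C,-5 \right)} \right)}} = \sqrt{- \frac{4427}{555} - 16} = \sqrt{- \frac{13307}{555}} = \frac{i \sqrt{7385385}}{555}$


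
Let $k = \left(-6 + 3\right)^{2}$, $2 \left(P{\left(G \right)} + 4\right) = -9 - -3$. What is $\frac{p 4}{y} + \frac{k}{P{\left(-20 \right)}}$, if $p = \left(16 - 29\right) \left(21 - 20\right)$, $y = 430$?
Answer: $- \frac{2117}{1505} \approx -1.4066$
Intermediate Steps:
$P{\left(G \right)} = -7$ ($P{\left(G \right)} = -4 + \frac{-9 - -3}{2} = -4 + \frac{-9 + 3}{2} = -4 + \frac{1}{2} \left(-6\right) = -4 - 3 = -7$)
$k = 9$ ($k = \left(-3\right)^{2} = 9$)
$p = -13$ ($p = \left(-13\right) 1 = -13$)
$\frac{p 4}{y} + \frac{k}{P{\left(-20 \right)}} = \frac{\left(-13\right) 4}{430} + \frac{9}{-7} = \left(-52\right) \frac{1}{430} + 9 \left(- \frac{1}{7}\right) = - \frac{26}{215} - \frac{9}{7} = - \frac{2117}{1505}$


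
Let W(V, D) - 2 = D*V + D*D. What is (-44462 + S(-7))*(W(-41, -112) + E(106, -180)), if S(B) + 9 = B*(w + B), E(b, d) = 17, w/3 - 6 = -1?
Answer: -763860685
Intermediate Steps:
w = 15 (w = 18 + 3*(-1) = 18 - 3 = 15)
W(V, D) = 2 + D**2 + D*V (W(V, D) = 2 + (D*V + D*D) = 2 + (D*V + D**2) = 2 + (D**2 + D*V) = 2 + D**2 + D*V)
S(B) = -9 + B*(15 + B)
(-44462 + S(-7))*(W(-41, -112) + E(106, -180)) = (-44462 + (-9 + (-7)**2 + 15*(-7)))*((2 + (-112)**2 - 112*(-41)) + 17) = (-44462 + (-9 + 49 - 105))*((2 + 12544 + 4592) + 17) = (-44462 - 65)*(17138 + 17) = -44527*17155 = -763860685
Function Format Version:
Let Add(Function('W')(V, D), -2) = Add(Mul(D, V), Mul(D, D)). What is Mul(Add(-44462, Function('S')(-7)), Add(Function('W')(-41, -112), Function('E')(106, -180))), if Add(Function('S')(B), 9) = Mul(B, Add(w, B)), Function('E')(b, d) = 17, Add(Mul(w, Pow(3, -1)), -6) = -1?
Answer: -763860685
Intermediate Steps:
w = 15 (w = Add(18, Mul(3, -1)) = Add(18, -3) = 15)
Function('W')(V, D) = Add(2, Pow(D, 2), Mul(D, V)) (Function('W')(V, D) = Add(2, Add(Mul(D, V), Mul(D, D))) = Add(2, Add(Mul(D, V), Pow(D, 2))) = Add(2, Add(Pow(D, 2), Mul(D, V))) = Add(2, Pow(D, 2), Mul(D, V)))
Function('S')(B) = Add(-9, Mul(B, Add(15, B)))
Mul(Add(-44462, Function('S')(-7)), Add(Function('W')(-41, -112), Function('E')(106, -180))) = Mul(Add(-44462, Add(-9, Pow(-7, 2), Mul(15, -7))), Add(Add(2, Pow(-112, 2), Mul(-112, -41)), 17)) = Mul(Add(-44462, Add(-9, 49, -105)), Add(Add(2, 12544, 4592), 17)) = Mul(Add(-44462, -65), Add(17138, 17)) = Mul(-44527, 17155) = -763860685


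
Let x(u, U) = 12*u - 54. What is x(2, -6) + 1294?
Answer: 1264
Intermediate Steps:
x(u, U) = -54 + 12*u
x(2, -6) + 1294 = (-54 + 12*2) + 1294 = (-54 + 24) + 1294 = -30 + 1294 = 1264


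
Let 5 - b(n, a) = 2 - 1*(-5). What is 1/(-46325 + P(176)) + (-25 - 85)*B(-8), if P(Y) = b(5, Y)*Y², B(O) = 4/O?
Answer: 5955234/108277 ≈ 55.000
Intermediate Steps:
b(n, a) = -2 (b(n, a) = 5 - (2 - 1*(-5)) = 5 - (2 + 5) = 5 - 1*7 = 5 - 7 = -2)
P(Y) = -2*Y²
1/(-46325 + P(176)) + (-25 - 85)*B(-8) = 1/(-46325 - 2*176²) + (-25 - 85)*(4/(-8)) = 1/(-46325 - 2*30976) - 440*(-1)/8 = 1/(-46325 - 61952) - 110*(-½) = 1/(-108277) + 55 = -1/108277 + 55 = 5955234/108277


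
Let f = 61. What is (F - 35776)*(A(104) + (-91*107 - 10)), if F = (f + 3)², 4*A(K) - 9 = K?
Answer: 307890000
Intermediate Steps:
A(K) = 9/4 + K/4
F = 4096 (F = (61 + 3)² = 64² = 4096)
(F - 35776)*(A(104) + (-91*107 - 10)) = (4096 - 35776)*((9/4 + (¼)*104) + (-91*107 - 10)) = -31680*((9/4 + 26) + (-9737 - 10)) = -31680*(113/4 - 9747) = -31680*(-38875/4) = 307890000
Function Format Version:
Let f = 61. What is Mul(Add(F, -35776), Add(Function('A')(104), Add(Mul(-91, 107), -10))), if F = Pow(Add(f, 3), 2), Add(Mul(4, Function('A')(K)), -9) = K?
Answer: 307890000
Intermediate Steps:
Function('A')(K) = Add(Rational(9, 4), Mul(Rational(1, 4), K))
F = 4096 (F = Pow(Add(61, 3), 2) = Pow(64, 2) = 4096)
Mul(Add(F, -35776), Add(Function('A')(104), Add(Mul(-91, 107), -10))) = Mul(Add(4096, -35776), Add(Add(Rational(9, 4), Mul(Rational(1, 4), 104)), Add(Mul(-91, 107), -10))) = Mul(-31680, Add(Add(Rational(9, 4), 26), Add(-9737, -10))) = Mul(-31680, Add(Rational(113, 4), -9747)) = Mul(-31680, Rational(-38875, 4)) = 307890000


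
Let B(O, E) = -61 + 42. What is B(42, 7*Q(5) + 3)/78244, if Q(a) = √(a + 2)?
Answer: -19/78244 ≈ -0.00024283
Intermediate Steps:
Q(a) = √(2 + a)
B(O, E) = -19
B(42, 7*Q(5) + 3)/78244 = -19/78244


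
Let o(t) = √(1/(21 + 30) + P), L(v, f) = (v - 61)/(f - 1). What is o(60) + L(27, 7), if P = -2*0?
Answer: -17/3 + √51/51 ≈ -5.5266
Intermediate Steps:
L(v, f) = (-61 + v)/(-1 + f)
P = 0
o(t) = √51/51 (o(t) = √(1/(21 + 30) + 0) = √(1/51 + 0) = √(1/51) = √51/51)
o(60) + L(27, 7) = √51/51 + (-61 + 27)/(-1 + 7) = √51/51 - 34/6 = √51/51 + (⅙)*(-34) = √51/51 - 17/3 = -17/3 + √51/51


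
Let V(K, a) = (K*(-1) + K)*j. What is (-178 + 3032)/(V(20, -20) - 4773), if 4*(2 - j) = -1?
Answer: -2854/4773 ≈ -0.59795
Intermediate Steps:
j = 9/4 (j = 2 - ¼*(-1) = 2 + ¼ = 9/4 ≈ 2.2500)
V(K, a) = 0 (V(K, a) = (K*(-1) + K)*(9/4) = (-K + K)*(9/4) = 0*(9/4) = 0)
(-178 + 3032)/(V(20, -20) - 4773) = (-178 + 3032)/(0 - 4773) = 2854/(-4773) = 2854*(-1/4773) = -2854/4773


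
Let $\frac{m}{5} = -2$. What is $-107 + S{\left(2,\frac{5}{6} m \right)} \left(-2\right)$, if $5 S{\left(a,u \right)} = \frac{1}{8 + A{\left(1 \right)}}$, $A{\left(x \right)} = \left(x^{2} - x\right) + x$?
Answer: $- \frac{4817}{45} \approx -107.04$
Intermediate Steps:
$m = -10$ ($m = 5 \left(-2\right) = -10$)
$A{\left(x \right)} = x^{2}$
$S{\left(a,u \right)} = \frac{1}{45}$ ($S{\left(a,u \right)} = \frac{1}{5 \left(8 + 1^{2}\right)} = \frac{1}{5 \left(8 + 1\right)} = \frac{1}{5 \cdot 9} = \frac{1}{5} \cdot \frac{1}{9} = \frac{1}{45}$)
$-107 + S{\left(2,\frac{5}{6} m \right)} \left(-2\right) = -107 + \frac{1}{45} \left(-2\right) = -107 - \frac{2}{45} = - \frac{4817}{45}$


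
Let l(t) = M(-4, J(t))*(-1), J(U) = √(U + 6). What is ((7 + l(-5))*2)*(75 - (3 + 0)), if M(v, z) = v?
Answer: 1584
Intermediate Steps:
J(U) = √(6 + U)
l(t) = 4 (l(t) = -4*(-1) = 4)
((7 + l(-5))*2)*(75 - (3 + 0)) = ((7 + 4)*2)*(75 - (3 + 0)) = (11*2)*(75 - 1*3) = 22*(75 - 3) = 22*72 = 1584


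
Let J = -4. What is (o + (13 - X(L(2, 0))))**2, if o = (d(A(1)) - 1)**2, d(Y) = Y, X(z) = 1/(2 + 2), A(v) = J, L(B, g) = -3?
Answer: 22801/16 ≈ 1425.1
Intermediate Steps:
A(v) = -4
X(z) = 1/4
o = 25 (o = (-4 - 1)**2 = (-5)**2 = 25)
(o + (13 - X(L(2, 0))))**2 = (25 + (13 - 1*1/4))**2 = (25 + (13 - 1/4))**2 = (25 + 51/4)**2 = (151/4)**2 = 22801/16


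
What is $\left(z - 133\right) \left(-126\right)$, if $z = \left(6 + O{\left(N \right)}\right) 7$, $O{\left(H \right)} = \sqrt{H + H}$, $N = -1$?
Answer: $11466 - 882 i \sqrt{2} \approx 11466.0 - 1247.3 i$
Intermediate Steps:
$O{\left(H \right)} = \sqrt{2} \sqrt{H}$ ($O{\left(H \right)} = \sqrt{2 H} = \sqrt{2} \sqrt{H}$)
$z = 42 + 7 i \sqrt{2}$ ($z = \left(6 + \sqrt{2} \sqrt{-1}\right) 7 = \left(6 + \sqrt{2} i\right) 7 = \left(6 + i \sqrt{2}\right) 7 = 42 + 7 i \sqrt{2} \approx 42.0 + 9.8995 i$)
$\left(z - 133\right) \left(-126\right) = \left(\left(42 + 7 i \sqrt{2}\right) - 133\right) \left(-126\right) = \left(-91 + 7 i \sqrt{2}\right) \left(-126\right) = 11466 - 882 i \sqrt{2}$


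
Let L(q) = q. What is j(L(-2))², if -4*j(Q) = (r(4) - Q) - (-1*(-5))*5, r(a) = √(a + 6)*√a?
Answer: 569/16 - 23*√10/4 ≈ 17.379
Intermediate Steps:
r(a) = √a*√(6 + a) (r(a) = √(6 + a)*√a = √a*√(6 + a))
j(Q) = 25/4 - √10/2 + Q/4 (j(Q) = -((√4*√(6 + 4) - Q) - (-1*(-5))*5)/4 = -((2*√10 - Q) - 5*5)/4 = -((-Q + 2*√10) - 1*25)/4 = -((-Q + 2*√10) - 25)/4 = -(-25 - Q + 2*√10)/4 = 25/4 - √10/2 + Q/4)
j(L(-2))² = (25/4 - √10/2 + (¼)*(-2))² = (25/4 - √10/2 - ½)² = (23/4 - √10/2)²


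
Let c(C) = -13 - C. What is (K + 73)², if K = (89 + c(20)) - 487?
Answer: 128164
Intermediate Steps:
K = -431 (K = (89 + (-13 - 1*20)) - 487 = (89 + (-13 - 20)) - 487 = (89 - 33) - 487 = 56 - 487 = -431)
(K + 73)² = (-431 + 73)² = (-358)² = 128164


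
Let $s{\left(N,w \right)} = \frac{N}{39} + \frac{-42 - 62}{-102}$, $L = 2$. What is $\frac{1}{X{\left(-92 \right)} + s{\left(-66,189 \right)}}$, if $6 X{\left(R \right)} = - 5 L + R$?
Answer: $- \frac{663}{11717} \approx -0.056584$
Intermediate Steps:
$X{\left(R \right)} = - \frac{5}{3} + \frac{R}{6}$ ($X{\left(R \right)} = \frac{\left(-5\right) 2 + R}{6} = \frac{-10 + R}{6} = - \frac{5}{3} + \frac{R}{6}$)
$s{\left(N,w \right)} = \frac{52}{51} + \frac{N}{39}$ ($s{\left(N,w \right)} = N \frac{1}{39} + \left(-42 - 62\right) \left(- \frac{1}{102}\right) = \frac{N}{39} - - \frac{52}{51} = \frac{N}{39} + \frac{52}{51} = \frac{52}{51} + \frac{N}{39}$)
$\frac{1}{X{\left(-92 \right)} + s{\left(-66,189 \right)}} = \frac{1}{\left(- \frac{5}{3} + \frac{1}{6} \left(-92\right)\right) + \left(\frac{52}{51} + \frac{1}{39} \left(-66\right)\right)} = \frac{1}{\left(- \frac{5}{3} - \frac{46}{3}\right) + \left(\frac{52}{51} - \frac{22}{13}\right)} = \frac{1}{-17 - \frac{446}{663}} = \frac{1}{- \frac{11717}{663}} = - \frac{663}{11717}$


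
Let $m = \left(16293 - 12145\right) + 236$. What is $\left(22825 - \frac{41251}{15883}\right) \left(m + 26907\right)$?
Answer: $\frac{1620374145312}{2269} \approx 7.1414 \cdot 10^{8}$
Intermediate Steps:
$m = 4384$ ($m = 4148 + 236 = 4384$)
$\left(22825 - \frac{41251}{15883}\right) \left(m + 26907\right) = \left(22825 - \frac{41251}{15883}\right) \left(4384 + 26907\right) = \left(22825 - \frac{5893}{2269}\right) 31291 = \frac{51784032}{2269} \cdot 31291 = \frac{1620374145312}{2269}$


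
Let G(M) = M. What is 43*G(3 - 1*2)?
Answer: 43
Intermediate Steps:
43*G(3 - 1*2) = 43*(3 - 1*2) = 43*(3 - 2) = 43*1 = 43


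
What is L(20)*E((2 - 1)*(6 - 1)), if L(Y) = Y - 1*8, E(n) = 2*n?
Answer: 120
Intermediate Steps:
L(Y) = -8 + Y (L(Y) = Y - 8 = -8 + Y)
L(20)*E((2 - 1)*(6 - 1)) = (-8 + 20)*(2*((2 - 1)*(6 - 1))) = 12*(2*(1*5)) = 12*(2*5) = 12*10 = 120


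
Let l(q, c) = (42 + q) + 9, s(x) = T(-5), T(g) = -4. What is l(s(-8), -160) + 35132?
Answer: 35179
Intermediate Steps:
s(x) = -4
l(q, c) = 51 + q
l(s(-8), -160) + 35132 = (51 - 4) + 35132 = 47 + 35132 = 35179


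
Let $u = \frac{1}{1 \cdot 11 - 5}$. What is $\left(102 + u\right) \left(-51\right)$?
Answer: $- \frac{10421}{2} \approx -5210.5$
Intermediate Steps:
$u = \frac{1}{6}$ ($u = \frac{1}{11 - 5} = \frac{1}{6} \approx 0.16667$)
$\left(102 + u\right) \left(-51\right) = \left(102 + \frac{1}{6}\right) \left(-51\right) = \frac{613}{6} \left(-51\right) = - \frac{10421}{2}$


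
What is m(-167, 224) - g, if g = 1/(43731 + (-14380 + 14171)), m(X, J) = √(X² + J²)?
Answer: -1/43522 + √78065 ≈ 279.40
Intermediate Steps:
m(X, J) = √(J² + X²)
g = 1/43522 (g = 1/(43731 - 209) = 1/43522 ≈ 2.2977e-5)
m(-167, 224) - g = √(224² + (-167)²) - 1*1/43522 = √(50176 + 27889) - 1/43522 = √78065 - 1/43522 = -1/43522 + √78065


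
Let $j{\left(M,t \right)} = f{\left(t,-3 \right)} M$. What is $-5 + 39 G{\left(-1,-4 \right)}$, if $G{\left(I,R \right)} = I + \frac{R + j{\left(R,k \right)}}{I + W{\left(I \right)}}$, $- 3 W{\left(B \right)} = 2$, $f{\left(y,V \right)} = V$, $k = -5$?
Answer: $- \frac{1156}{5} \approx -231.2$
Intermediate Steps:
$j{\left(M,t \right)} = - 3 M$
$W{\left(B \right)} = - \frac{2}{3}$ ($W{\left(B \right)} = \left(- \frac{1}{3}\right) 2 = - \frac{2}{3}$)
$G{\left(I,R \right)} = I - \frac{2 R}{- \frac{2}{3} + I}$ ($G{\left(I,R \right)} = I + \frac{R - 3 R}{I - \frac{2}{3}} = I + \frac{\left(-2\right) R}{- \frac{2}{3} + I} = I - \frac{2 R}{- \frac{2}{3} + I}$)
$-5 + 39 G{\left(-1,-4 \right)} = -5 + 39 \frac{\left(-6\right) \left(-4\right) - -2 + 3 \left(-1\right)^{2}}{-2 + 3 \left(-1\right)} = -5 + 39 \frac{24 + 2 + 3 \cdot 1}{-2 - 3} = -5 + 39 \frac{24 + 2 + 3}{-5} = -5 + 39 \left(\left(- \frac{1}{5}\right) 29\right) = -5 + 39 \left(- \frac{29}{5}\right) = -5 - \frac{1131}{5} = - \frac{1156}{5}$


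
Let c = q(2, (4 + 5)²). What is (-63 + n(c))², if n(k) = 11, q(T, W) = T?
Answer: 2704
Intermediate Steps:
c = 2
(-63 + n(c))² = (-63 + 11)² = (-52)² = 2704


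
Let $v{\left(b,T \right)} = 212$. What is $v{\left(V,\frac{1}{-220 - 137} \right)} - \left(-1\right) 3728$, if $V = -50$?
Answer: $3940$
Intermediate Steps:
$v{\left(V,\frac{1}{-220 - 137} \right)} - \left(-1\right) 3728 = 212 - \left(-1\right) 3728 = 212 - -3728 = 212 + 3728 = 3940$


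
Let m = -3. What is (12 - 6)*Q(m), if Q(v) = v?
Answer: -18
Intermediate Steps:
(12 - 6)*Q(m) = (12 - 6)*(-3) = 6*(-3) = -18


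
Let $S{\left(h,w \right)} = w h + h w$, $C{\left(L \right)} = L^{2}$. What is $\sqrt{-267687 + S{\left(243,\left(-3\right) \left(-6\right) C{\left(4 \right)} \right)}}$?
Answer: $3 i \sqrt{14191} \approx 357.38 i$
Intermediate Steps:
$S{\left(h,w \right)} = 2 h w$ ($S{\left(h,w \right)} = h w + h w = 2 h w$)
$\sqrt{-267687 + S{\left(243,\left(-3\right) \left(-6\right) C{\left(4 \right)} \right)}} = \sqrt{-267687 + 2 \cdot 243 \left(-3\right) \left(-6\right) 4^{2}} = \sqrt{-267687 + 2 \cdot 243 \cdot 18 \cdot 16} = \sqrt{-267687 + 2 \cdot 243 \cdot 288} = \sqrt{-267687 + 139968} = \sqrt{-127719} = 3 i \sqrt{14191}$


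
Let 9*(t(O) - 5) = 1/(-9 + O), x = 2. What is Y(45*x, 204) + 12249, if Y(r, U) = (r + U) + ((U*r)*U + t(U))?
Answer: 6595268941/1755 ≈ 3.7580e+6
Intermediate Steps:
t(O) = 5 + 1/(9*(-9 + O))
Y(r, U) = U + r + r*U² + (-404 + 45*U)/(9*(-9 + U)) (Y(r, U) = (r + U) + ((U*r)*U + (-404 + 45*U)/(9*(-9 + U))) = (U + r) + (r*U² + (-404 + 45*U)/(9*(-9 + U))) = U + r + r*U² + (-404 + 45*U)/(9*(-9 + U)))
Y(45*x, 204) + 12249 = (-404/9 + 5*204 + (-9 + 204)*(204 + 45*2 + (45*2)*204²))/(-9 + 204) + 12249 = (-404/9 + 1020 + 195*(204 + 90 + 90*41616))/195 + 12249 = (-404/9 + 1020 + 195*(204 + 90 + 3745440))/195 + 12249 = (-404/9 + 1020 + 195*3745734)/195 + 12249 = (-404/9 + 1020 + 730418130)/195 + 12249 = (1/195)*(6573771946/9) + 12249 = 6573771946/1755 + 12249 = 6595268941/1755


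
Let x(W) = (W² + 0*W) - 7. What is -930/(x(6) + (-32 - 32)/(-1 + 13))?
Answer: -2790/71 ≈ -39.296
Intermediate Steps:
x(W) = -7 + W² (x(W) = (W² + 0) - 7 = W² - 7 = -7 + W²)
-930/(x(6) + (-32 - 32)/(-1 + 13)) = -930/((-7 + 6²) + (-32 - 32)/(-1 + 13)) = -930/((-7 + 36) - 64/12) = -930/(29 - 64*1/12) = -930/(29 - 16/3) = -930/(71/3) = (3/71)*(-930) = -2790/71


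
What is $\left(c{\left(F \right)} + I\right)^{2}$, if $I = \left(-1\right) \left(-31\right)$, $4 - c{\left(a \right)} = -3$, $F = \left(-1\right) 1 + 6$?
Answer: $1444$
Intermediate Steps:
$F = 5$ ($F = -1 + 6 = 5$)
$c{\left(a \right)} = 7$ ($c{\left(a \right)} = 4 - -3 = 4 + 3 = 7$)
$I = 31$
$\left(c{\left(F \right)} + I\right)^{2} = \left(7 + 31\right)^{2} = 38^{2} = 1444$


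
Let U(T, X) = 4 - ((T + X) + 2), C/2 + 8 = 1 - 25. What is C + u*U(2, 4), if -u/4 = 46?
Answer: 672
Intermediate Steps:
u = -184 (u = -4*46 = -184)
C = -64 (C = -16 + 2*(1 - 25) = -16 + 2*(-24) = -16 - 48 = -64)
U(T, X) = 2 - T - X (U(T, X) = 4 - (2 + T + X) = 4 + (-2 - T - X) = 2 - T - X)
C + u*U(2, 4) = -64 - 184*(2 - 1*2 - 1*4) = -64 - 184*(2 - 2 - 4) = -64 - 184*(-4) = -64 + 736 = 672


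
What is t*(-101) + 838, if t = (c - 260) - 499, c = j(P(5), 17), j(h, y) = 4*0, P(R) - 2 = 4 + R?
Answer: 77497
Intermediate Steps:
P(R) = 6 + R (P(R) = 2 + (4 + R) = 6 + R)
j(h, y) = 0
c = 0
t = -759 (t = (0 - 260) - 499 = -260 - 499 = -759)
t*(-101) + 838 = -759*(-101) + 838 = 76659 + 838 = 77497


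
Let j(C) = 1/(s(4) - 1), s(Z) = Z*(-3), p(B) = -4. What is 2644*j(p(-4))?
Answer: -2644/13 ≈ -203.38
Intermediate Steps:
s(Z) = -3*Z
j(C) = -1/13 (j(C) = 1/(-3*4 - 1) = 1/(-12 - 1) = 1/(-13) = -1/13)
2644*j(p(-4)) = 2644*(-1/13) = -2644/13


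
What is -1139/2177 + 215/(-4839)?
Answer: -5979676/10534503 ≈ -0.56763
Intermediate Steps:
-1139/2177 + 215/(-4839) = -1139*1/2177 + 215*(-1/4839) = -1139/2177 - 215/4839 = -5979676/10534503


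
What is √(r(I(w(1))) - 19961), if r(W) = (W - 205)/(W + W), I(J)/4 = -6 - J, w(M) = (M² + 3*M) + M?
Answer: I*√38639018/44 ≈ 141.27*I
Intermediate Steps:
w(M) = M² + 4*M
I(J) = -24 - 4*J (I(J) = 4*(-6 - J) = -24 - 4*J)
r(W) = (-205 + W)/(2*W) (r(W) = (-205 + W)/((2*W)) = (-205 + W)*(1/(2*W)) = (-205 + W)/(2*W))
√(r(I(w(1))) - 19961) = √((-205 + (-24 - 4*(4 + 1)))/(2*(-24 - 4*(4 + 1))) - 19961) = √((-205 + (-24 - 4*5))/(2*(-24 - 4*5)) - 19961) = √((-205 + (-24 - 20))/(2*(-24 - 20)) - 19961) = √((½)*(-205 - 44)/(-44) - 19961) = √((½)*(-1/44)*(-249) - 19961) = √(249/88 - 19961) = √(-1756319/88) = I*√38639018/44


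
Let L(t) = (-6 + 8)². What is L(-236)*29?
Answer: 116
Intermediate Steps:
L(t) = 4 (L(t) = 2² = 4)
L(-236)*29 = 4*29 = 116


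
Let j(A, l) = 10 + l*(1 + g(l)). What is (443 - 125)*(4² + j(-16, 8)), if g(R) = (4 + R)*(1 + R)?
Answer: 285564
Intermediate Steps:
g(R) = (1 + R)*(4 + R)
j(A, l) = 10 + l*(5 + l² + 5*l) (j(A, l) = 10 + l*(1 + (4 + l² + 5*l)) = 10 + l*(5 + l² + 5*l))
(443 - 125)*(4² + j(-16, 8)) = (443 - 125)*(4² + (10 + 8 + 8*(4 + 8² + 5*8))) = 318*(16 + (10 + 8 + 8*(4 + 64 + 40))) = 318*(16 + (10 + 8 + 8*108)) = 318*(16 + (10 + 8 + 864)) = 318*(16 + 882) = 318*898 = 285564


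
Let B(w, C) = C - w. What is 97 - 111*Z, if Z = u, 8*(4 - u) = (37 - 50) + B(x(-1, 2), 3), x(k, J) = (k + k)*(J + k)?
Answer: -458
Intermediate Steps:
x(k, J) = 2*k*(J + k) (x(k, J) = (2*k)*(J + k) = 2*k*(J + k))
u = 5 (u = 4 - ((37 - 50) + (3 - 2*(-1)*(2 - 1)))/8 = 4 - (-13 + (3 - 2*(-1)))/8 = 4 - (-13 + (3 - 1*(-2)))/8 = 4 - (-13 + (3 + 2))/8 = 4 - (-13 + 5)/8 = 4 - ⅛*(-8) = 4 + 1 = 5)
Z = 5
97 - 111*Z = 97 - 111*5 = 97 - 555 = -458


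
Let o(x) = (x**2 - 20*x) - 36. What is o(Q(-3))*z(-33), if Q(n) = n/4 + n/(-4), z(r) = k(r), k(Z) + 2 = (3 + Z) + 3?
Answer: 1044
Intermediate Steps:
k(Z) = 4 + Z (k(Z) = -2 + ((3 + Z) + 3) = -2 + (6 + Z) = 4 + Z)
z(r) = 4 + r
Q(n) = 0 (Q(n) = n*(1/4) + n*(-1/4) = n/4 - n/4 = 0)
o(x) = -36 + x**2 - 20*x
o(Q(-3))*z(-33) = (-36 + 0**2 - 20*0)*(4 - 33) = (-36 + 0 + 0)*(-29) = -36*(-29) = 1044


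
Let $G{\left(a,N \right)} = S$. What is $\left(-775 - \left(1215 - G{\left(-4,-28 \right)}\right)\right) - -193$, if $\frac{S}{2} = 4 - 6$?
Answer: $-1801$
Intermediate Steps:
$S = -4$ ($S = 2 \left(4 - 6\right) = 2 \left(-2\right) = -4$)
$G{\left(a,N \right)} = -4$
$\left(-775 - \left(1215 - G{\left(-4,-28 \right)}\right)\right) - -193 = \left(-775 - \left(1215 - -4\right)\right) - -193 = \left(-775 - \left(1215 + 4\right)\right) + 193 = \left(-775 - 1219\right) + 193 = -1994 + 193 = -1801$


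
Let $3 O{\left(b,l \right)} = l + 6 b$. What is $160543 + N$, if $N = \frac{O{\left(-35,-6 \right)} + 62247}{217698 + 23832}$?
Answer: $\frac{2585067531}{16102} \approx 1.6054 \cdot 10^{5}$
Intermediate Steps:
$O{\left(b,l \right)} = 2 b + \frac{l}{3}$ ($O{\left(b,l \right)} = \frac{l + 6 b}{3} = 2 b + \frac{l}{3}$)
$N = \frac{4145}{16102}$ ($N = \frac{\left(2 \left(-35\right) + \frac{1}{3} \left(-6\right)\right) + 62247}{217698 + 23832} = \frac{\left(-70 - 2\right) + 62247}{241530} = \left(-72 + 62247\right) \frac{1}{241530} = 62175 \cdot \frac{1}{241530} = \frac{4145}{16102} \approx 0.25742$)
$160543 + N = 160543 + \frac{4145}{16102} = \frac{2585067531}{16102}$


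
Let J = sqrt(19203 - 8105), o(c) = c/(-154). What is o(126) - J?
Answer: -9/11 - sqrt(11098) ≈ -106.17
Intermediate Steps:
o(c) = -c/154 (o(c) = c*(-1/154) = -c/154)
J = sqrt(11098) ≈ 105.35
o(126) - J = -1/154*126 - sqrt(11098) = -9/11 - sqrt(11098)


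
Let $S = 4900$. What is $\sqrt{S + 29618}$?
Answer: $\sqrt{34518} \approx 185.79$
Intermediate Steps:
$\sqrt{S + 29618} = \sqrt{4900 + 29618} = \sqrt{34518}$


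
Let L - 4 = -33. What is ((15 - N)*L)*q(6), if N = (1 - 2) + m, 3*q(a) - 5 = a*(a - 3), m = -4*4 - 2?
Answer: -22678/3 ≈ -7559.3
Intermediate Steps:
m = -18 (m = -16 - 2 = -18)
q(a) = 5/3 + a*(-3 + a)/3 (q(a) = 5/3 + (a*(a - 3))/3 = 5/3 + (a*(-3 + a))/3 = 5/3 + a*(-3 + a)/3)
L = -29 (L = 4 - 33 = -29)
N = -19 (N = (1 - 2) - 18 = -1 - 18 = -19)
((15 - N)*L)*q(6) = ((15 - 1*(-19))*(-29))*(5/3 - 1*6 + (⅓)*6²) = ((15 + 19)*(-29))*(5/3 - 6 + (⅓)*36) = (34*(-29))*(5/3 - 6 + 12) = -986*23/3 = -22678/3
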